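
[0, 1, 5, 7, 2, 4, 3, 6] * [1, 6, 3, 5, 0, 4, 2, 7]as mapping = [0→1, 1→6, 2→4, 3→7, 4→3, 5→0, 6→5, 7→2]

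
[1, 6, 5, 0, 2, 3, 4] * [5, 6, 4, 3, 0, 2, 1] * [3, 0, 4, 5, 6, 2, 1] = [1, 0, 4, 2, 6, 5, 3]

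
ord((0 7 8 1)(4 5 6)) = 12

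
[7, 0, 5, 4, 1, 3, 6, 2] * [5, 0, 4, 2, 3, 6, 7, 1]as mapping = [0→1, 1→5, 2→6, 3→3, 4→0, 5→2, 6→7, 7→4]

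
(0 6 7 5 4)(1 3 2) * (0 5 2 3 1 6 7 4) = (0 7 2 6 4 5)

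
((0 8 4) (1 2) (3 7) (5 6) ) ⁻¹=(0 4 8) (1 2) (3 7) (5 6) 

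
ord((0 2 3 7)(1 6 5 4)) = 4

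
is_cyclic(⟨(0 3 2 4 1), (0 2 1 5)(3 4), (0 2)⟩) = no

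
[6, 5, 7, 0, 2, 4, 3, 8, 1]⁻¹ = [3, 8, 4, 6, 5, 1, 0, 2, 7]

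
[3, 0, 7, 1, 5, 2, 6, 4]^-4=[1, 3, 2, 0, 4, 5, 6, 7]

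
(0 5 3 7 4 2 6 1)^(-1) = (0 1 6 2 4 7 3 5)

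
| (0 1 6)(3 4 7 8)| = 12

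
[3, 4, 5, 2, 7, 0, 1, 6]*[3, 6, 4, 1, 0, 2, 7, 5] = [1, 0, 2, 4, 5, 3, 6, 7]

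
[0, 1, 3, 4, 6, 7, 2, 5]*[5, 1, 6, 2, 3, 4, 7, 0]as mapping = [0→5, 1→1, 2→2, 3→3, 4→7, 5→0, 6→6, 7→4]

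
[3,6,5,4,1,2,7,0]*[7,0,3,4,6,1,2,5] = [4,2,1,6,0,3,5,7]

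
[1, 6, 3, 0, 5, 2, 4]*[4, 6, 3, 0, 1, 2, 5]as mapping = [0→6, 1→5, 2→0, 3→4, 4→2, 5→3, 6→1]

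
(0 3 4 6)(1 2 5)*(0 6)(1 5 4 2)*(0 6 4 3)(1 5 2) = (1 5 2 3)(4 6)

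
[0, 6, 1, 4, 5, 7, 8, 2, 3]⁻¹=[0, 2, 7, 8, 3, 4, 1, 5, 6]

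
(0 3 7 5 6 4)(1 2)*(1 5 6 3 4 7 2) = (0 4)(2 5 3)(6 7)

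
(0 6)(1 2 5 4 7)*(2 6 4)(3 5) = (0 4 7 1 6)(2 3 5)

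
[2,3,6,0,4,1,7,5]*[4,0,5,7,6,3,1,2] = [5,7,1,4,6,0,2,3]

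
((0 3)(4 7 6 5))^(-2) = (4 6)(5 7)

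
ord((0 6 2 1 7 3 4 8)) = 8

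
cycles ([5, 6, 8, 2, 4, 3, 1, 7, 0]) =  (0 5 3 2 8)(1 6)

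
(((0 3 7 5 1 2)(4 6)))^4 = (0 1 7)(2 5 3)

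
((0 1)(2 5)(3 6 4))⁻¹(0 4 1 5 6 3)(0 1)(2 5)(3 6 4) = (0 2 4 6 1 3)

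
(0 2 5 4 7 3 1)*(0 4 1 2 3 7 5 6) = (0 3 2 6)(1 4 5)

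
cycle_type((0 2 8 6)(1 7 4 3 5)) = 4.5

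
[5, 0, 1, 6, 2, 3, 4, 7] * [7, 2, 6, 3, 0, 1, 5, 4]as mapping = [0→1, 1→7, 2→2, 3→5, 4→6, 5→3, 6→0, 7→4]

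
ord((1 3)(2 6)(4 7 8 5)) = 4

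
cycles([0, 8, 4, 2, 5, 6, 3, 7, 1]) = (1 8)(2 4 5 6 3)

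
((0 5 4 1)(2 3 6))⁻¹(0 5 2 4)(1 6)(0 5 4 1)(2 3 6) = (0 2)(1 5 4 3)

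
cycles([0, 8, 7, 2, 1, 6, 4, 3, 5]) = (1 8 5 6 4)(2 7 3)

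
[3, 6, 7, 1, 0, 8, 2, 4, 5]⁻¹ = [4, 3, 6, 0, 7, 8, 1, 2, 5]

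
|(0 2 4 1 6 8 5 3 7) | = 9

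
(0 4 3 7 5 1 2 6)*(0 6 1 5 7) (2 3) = (0 4 2 1 3) 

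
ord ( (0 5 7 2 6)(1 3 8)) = 15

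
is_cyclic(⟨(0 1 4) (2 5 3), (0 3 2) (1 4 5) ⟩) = no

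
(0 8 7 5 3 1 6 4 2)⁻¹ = (0 2 4 6 1 3 5 7 8)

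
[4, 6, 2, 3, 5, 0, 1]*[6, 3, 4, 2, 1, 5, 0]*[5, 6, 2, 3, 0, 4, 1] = [6, 5, 0, 2, 4, 1, 3]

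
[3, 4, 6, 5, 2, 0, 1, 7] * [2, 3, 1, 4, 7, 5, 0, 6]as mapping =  [0→4, 1→7, 2→0, 3→5, 4→1, 5→2, 6→3, 7→6]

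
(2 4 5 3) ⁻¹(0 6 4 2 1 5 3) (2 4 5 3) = (0 6 5 4 1 3 2) 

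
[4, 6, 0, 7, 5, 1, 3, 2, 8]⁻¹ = [2, 5, 7, 6, 0, 4, 1, 3, 8]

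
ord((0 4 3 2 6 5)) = 6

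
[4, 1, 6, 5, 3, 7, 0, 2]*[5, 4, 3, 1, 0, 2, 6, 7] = [0, 4, 6, 2, 1, 7, 5, 3]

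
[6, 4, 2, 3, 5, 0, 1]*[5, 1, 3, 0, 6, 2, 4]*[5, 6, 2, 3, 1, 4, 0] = [1, 0, 3, 5, 2, 4, 6]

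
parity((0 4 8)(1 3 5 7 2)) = even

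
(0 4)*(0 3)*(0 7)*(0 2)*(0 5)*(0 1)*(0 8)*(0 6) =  (0 4 3 7 2 5 1 8 6)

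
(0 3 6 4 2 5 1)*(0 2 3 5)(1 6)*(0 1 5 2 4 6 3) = (0 2 1 4)(3 5)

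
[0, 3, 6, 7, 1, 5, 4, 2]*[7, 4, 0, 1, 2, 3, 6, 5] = [7, 1, 6, 5, 4, 3, 2, 0]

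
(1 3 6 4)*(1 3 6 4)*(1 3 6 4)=(1 4 6 3) 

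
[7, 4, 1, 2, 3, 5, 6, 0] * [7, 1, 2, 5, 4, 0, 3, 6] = [6, 4, 1, 2, 5, 0, 3, 7]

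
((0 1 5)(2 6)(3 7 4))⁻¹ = (0 5 1)(2 6)(3 4 7)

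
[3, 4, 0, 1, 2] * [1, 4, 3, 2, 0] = [2, 0, 1, 4, 3]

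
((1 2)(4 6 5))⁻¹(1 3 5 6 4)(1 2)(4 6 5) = (2 3 4 5 6)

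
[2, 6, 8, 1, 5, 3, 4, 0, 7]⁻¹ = [7, 3, 0, 5, 6, 4, 1, 8, 2]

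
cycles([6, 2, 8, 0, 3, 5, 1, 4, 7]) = (0 6 1 2 8 7 4 3)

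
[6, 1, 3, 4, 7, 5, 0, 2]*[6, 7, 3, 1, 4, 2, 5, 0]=[5, 7, 1, 4, 0, 2, 6, 3]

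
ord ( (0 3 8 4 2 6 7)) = 7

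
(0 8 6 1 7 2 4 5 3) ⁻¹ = (0 3 5 4 2 7 1 6 8) 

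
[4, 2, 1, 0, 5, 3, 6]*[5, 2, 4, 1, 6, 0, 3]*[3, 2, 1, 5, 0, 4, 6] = [6, 0, 1, 4, 3, 2, 5]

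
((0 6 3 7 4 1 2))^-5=(0 3 4 2 6 7 1)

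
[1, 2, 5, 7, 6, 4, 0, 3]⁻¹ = [6, 0, 1, 7, 5, 2, 4, 3]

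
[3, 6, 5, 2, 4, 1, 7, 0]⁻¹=[7, 5, 3, 0, 4, 2, 1, 6]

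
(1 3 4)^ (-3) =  ()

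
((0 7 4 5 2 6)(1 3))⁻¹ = (0 6 2 5 4 7)(1 3)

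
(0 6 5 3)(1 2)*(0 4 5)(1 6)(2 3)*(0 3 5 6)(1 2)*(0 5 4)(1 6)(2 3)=(0 3)(1 4)(2 5 6)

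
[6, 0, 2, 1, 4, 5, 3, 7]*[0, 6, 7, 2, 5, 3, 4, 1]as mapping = [0→4, 1→0, 2→7, 3→6, 4→5, 5→3, 6→2, 7→1]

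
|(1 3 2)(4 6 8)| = 3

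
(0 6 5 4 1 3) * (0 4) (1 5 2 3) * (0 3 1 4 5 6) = (1 4 6 2) (3 5) 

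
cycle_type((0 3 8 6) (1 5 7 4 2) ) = 4.5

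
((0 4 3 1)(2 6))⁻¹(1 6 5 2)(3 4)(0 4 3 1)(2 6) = (0 2 5 6)(1 3)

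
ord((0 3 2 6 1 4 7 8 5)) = 9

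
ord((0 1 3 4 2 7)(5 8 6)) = 6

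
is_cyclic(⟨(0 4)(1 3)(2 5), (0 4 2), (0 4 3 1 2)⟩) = no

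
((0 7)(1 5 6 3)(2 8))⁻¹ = (0 7)(1 3 6 5)(2 8)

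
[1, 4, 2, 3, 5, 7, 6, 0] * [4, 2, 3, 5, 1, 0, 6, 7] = [2, 1, 3, 5, 0, 7, 6, 4] 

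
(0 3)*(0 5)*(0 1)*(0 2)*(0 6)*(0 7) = (0 3 5 1 2 6 7)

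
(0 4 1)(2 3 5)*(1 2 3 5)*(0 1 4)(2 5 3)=(2 3 4 5)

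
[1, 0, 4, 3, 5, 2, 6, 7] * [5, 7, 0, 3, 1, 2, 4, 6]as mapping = [0→7, 1→5, 2→1, 3→3, 4→2, 5→0, 6→4, 7→6]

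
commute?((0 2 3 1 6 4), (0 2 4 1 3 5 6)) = no:(0 2 3 1 6 4)*(0 2 4 1 3 5 6) = (0 4 2 5 6 1), (0 2 4 1 3 5 6)*(0 2 3 1 6 4) = (0 3 5 4 6 2)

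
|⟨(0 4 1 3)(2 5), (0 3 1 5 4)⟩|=360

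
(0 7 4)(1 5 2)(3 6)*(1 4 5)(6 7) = (0 6 3 7 5 2 4)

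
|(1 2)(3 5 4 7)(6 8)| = 4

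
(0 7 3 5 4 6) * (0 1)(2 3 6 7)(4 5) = (0 2 3 4 7 6 1)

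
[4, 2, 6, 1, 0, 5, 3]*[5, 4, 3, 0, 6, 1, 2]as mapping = [0→6, 1→3, 2→2, 3→4, 4→5, 5→1, 6→0]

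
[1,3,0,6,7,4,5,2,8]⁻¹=[2,0,7,1,5,6,3,4,8]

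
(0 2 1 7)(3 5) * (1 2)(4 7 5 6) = (0 1 5 3 6 4 7)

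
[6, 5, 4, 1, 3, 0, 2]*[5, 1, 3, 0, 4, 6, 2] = [2, 6, 4, 1, 0, 5, 3]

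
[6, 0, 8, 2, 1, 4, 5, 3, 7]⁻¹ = [1, 4, 3, 7, 5, 6, 0, 8, 2]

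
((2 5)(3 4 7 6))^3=(2 5)(3 6 7 4)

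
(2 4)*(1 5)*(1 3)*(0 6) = (0 6)(1 5 3)(2 4)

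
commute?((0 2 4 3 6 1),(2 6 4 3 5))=no:(0 2 4 3 6 1)*(2 6 4 3 5)=(0 6 1)(2 3 4 5),(2 6 4 3 5)*(0 2 4 3 6 1)=(0 2 1)(3 5 4 6)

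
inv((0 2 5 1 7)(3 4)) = (0 7 1 5 2)(3 4)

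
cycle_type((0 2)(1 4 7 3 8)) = 2.5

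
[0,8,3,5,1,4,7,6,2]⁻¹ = [0,4,8,2,5,3,7,6,1]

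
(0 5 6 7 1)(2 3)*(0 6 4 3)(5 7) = (0 7 1 6 5 4 3 2)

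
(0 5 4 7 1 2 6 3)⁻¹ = (0 3 6 2 1 7 4 5)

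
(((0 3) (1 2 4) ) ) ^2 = (1 4 2) 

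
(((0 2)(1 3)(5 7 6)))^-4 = (5 6 7)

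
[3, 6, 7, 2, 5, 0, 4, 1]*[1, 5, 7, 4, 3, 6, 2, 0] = [4, 2, 0, 7, 6, 1, 3, 5]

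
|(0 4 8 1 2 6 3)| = 7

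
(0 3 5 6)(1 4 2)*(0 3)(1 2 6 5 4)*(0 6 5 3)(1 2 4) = (0 6)(1 2 4 5 3)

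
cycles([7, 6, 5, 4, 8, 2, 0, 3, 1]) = (0 7 3 4 8 1 6)(2 5)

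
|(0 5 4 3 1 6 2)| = 7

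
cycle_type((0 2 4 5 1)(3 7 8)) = 3.5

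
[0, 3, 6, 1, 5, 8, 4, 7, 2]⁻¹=[0, 3, 8, 1, 6, 4, 2, 7, 5]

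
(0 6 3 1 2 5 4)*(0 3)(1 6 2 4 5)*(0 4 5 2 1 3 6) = (0 1 5 2 3)(4 6)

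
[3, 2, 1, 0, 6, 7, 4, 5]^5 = [3, 2, 1, 0, 6, 7, 4, 5]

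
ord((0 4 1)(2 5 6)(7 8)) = 6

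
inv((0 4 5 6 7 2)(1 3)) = (0 2 7 6 5 4)(1 3)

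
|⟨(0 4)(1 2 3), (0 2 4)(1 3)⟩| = 120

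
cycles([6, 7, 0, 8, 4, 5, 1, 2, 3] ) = (0 6 1 7 2)(3 8)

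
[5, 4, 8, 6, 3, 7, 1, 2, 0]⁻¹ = [8, 6, 7, 4, 1, 0, 3, 5, 2]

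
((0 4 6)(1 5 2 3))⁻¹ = (0 6 4)(1 3 2 5)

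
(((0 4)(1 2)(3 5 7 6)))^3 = (0 4)(1 2)(3 6 7 5)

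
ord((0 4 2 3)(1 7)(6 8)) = 4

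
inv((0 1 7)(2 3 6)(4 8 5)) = (0 7 1)(2 6 3)(4 5 8)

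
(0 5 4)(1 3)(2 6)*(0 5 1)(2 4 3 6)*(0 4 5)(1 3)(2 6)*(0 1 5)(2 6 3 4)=(0 4 1 6)(2 3)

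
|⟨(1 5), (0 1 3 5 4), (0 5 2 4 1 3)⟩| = 720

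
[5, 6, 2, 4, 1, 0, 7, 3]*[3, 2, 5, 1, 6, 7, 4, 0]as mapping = [0→7, 1→4, 2→5, 3→6, 4→2, 5→3, 6→0, 7→1]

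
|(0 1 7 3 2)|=5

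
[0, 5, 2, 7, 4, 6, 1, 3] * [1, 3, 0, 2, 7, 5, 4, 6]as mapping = [0→1, 1→5, 2→0, 3→6, 4→7, 5→4, 6→3, 7→2]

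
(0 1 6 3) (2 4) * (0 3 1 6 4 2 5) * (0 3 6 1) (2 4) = (0 1 2 4 5 3 6) 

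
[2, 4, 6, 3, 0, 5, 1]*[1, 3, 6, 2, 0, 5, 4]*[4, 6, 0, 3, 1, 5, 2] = [2, 4, 1, 0, 6, 5, 3] 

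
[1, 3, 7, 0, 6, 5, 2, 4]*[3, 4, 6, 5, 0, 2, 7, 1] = [4, 5, 1, 3, 7, 2, 6, 0]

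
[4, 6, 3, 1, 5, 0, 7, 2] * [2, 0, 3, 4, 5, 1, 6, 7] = [5, 6, 4, 0, 1, 2, 7, 3] 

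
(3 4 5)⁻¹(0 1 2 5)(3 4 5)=(0 1 2 3)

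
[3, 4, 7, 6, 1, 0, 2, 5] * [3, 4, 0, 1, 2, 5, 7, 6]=[1, 2, 6, 7, 4, 3, 0, 5]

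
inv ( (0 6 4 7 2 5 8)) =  (0 8 5 2 7 4 6)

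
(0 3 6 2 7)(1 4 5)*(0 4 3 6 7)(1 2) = (0 6 1 3 7 4 5 2)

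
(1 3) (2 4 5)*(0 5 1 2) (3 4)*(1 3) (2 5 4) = (0 4 3 5) (1 2) 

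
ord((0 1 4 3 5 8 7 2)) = 8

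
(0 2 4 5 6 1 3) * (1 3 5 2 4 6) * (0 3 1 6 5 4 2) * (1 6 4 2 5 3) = (0 5 4)(1 2 3)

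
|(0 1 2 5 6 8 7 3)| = 8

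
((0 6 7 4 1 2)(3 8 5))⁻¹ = (0 2 1 4 7 6)(3 5 8)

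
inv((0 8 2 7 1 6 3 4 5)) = (0 5 4 3 6 1 7 2 8)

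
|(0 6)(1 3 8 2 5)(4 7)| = 10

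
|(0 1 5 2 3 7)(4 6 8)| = 6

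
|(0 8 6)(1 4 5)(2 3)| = 6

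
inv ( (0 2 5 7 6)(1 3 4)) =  (0 6 7 5 2)(1 4 3)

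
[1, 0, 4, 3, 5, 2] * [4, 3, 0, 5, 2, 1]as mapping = [0→3, 1→4, 2→2, 3→5, 4→1, 5→0]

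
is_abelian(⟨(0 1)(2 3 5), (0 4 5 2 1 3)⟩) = no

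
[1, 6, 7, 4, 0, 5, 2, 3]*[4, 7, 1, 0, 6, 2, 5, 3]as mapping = [0→7, 1→5, 2→3, 3→6, 4→4, 5→2, 6→1, 7→0]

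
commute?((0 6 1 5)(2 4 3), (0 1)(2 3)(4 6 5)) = no:(0 6 1 5)(2 4 3)*(0 1)(2 3)(4 6 5) = (0 5 1 4 2 6), (0 1)(2 3)(4 6 5)*(0 6 1 5)(2 4 3) = (0 5 3 4 1 6)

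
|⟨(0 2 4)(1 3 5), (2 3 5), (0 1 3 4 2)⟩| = 360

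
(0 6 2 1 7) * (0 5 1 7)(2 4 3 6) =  (0 2 7 5 1)(3 6 4)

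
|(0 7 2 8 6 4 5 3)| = 8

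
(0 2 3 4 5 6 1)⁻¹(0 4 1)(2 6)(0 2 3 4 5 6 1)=(0 2 5)(1 3)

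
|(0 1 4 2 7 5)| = 6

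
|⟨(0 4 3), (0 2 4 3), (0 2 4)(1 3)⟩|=120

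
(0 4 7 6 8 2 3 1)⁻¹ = (0 1 3 2 8 6 7 4)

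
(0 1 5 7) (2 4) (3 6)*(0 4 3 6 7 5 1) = (2 3 7 4) 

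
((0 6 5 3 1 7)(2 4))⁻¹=(0 7 1 3 5 6)(2 4)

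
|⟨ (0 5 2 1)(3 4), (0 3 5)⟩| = 360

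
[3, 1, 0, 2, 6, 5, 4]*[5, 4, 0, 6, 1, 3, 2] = [6, 4, 5, 0, 2, 3, 1]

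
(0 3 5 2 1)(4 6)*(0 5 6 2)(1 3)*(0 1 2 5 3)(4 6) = (0 2)(1 3 4 5)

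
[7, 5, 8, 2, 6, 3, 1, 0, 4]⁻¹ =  [7, 6, 3, 5, 8, 1, 4, 0, 2]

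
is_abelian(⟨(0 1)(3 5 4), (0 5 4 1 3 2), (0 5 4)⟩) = no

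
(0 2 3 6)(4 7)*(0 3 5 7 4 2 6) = (0 6 3)(2 5 7)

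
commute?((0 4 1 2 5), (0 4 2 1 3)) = no:(0 4 1 2 5)*(0 4 2 1 3) = (0 2 5 4 3), (0 4 2 1 3)*(0 4 1 2 5) = (0 1 3 4 5)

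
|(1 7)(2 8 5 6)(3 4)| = 4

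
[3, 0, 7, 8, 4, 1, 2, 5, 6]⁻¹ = [1, 5, 6, 0, 4, 7, 8, 2, 3]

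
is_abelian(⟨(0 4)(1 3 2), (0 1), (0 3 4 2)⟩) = no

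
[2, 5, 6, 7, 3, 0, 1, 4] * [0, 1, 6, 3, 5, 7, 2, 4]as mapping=[0→6, 1→7, 2→2, 3→4, 4→3, 5→0, 6→1, 7→5]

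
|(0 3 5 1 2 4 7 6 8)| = 9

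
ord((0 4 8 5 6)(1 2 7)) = 15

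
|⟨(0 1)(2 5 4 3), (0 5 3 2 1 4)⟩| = 720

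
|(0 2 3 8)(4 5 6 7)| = 4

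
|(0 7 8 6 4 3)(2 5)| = 6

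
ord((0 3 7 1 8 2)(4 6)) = 6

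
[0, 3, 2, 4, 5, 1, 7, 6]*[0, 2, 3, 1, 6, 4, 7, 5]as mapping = [0→0, 1→1, 2→3, 3→6, 4→4, 5→2, 6→5, 7→7]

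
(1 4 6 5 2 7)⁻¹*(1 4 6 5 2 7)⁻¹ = (1 2 6)(4 7 5)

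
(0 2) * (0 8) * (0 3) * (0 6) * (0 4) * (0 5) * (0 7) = (0 2 8 3 6 4 5 7)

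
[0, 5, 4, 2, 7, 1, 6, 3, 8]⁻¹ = [0, 5, 3, 7, 2, 1, 6, 4, 8]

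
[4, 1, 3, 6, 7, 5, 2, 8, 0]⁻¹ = [8, 1, 6, 2, 0, 5, 3, 4, 7]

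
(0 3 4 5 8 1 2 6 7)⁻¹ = (0 7 6 2 1 8 5 4 3)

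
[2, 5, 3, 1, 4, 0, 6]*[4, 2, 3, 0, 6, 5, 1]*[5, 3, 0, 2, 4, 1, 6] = [2, 1, 5, 0, 6, 4, 3]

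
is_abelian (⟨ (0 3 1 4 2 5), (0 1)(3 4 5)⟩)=no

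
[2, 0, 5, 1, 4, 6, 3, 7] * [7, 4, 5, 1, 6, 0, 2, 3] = [5, 7, 0, 4, 6, 2, 1, 3]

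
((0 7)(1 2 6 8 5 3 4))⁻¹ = (0 7)(1 4 3 5 8 6 2)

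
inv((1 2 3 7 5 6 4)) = (1 4 6 5 7 3 2)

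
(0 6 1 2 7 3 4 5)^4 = (0 7)(1 4)(2 5)(3 6)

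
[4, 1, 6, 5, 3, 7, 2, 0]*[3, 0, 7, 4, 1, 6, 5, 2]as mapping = [0→1, 1→0, 2→5, 3→6, 4→4, 5→2, 6→7, 7→3]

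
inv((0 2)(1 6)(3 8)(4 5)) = (0 2)(1 6)(3 8)(4 5)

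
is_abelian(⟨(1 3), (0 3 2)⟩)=no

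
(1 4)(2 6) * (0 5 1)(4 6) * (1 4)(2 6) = (0 5 4)(1 2)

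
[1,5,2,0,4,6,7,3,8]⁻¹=[3,0,2,7,4,1,5,6,8]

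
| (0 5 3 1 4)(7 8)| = 10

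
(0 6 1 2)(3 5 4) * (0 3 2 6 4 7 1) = (0 4 2 3 5 7 1 6)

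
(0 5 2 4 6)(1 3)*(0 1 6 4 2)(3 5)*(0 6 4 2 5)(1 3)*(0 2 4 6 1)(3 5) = (1 2 3 6 5)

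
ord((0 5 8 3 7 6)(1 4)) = 6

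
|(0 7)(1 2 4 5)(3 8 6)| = 12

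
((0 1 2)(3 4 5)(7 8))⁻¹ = (0 2 1)(3 5 4)(7 8)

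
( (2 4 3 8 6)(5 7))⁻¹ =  (2 6 8 3 4)(5 7)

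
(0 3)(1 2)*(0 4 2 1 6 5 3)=(2 6 5 3 4)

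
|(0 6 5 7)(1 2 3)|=12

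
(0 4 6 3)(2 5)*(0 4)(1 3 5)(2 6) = (1 3 4 2)(5 6)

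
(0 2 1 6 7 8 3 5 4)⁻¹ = (0 4 5 3 8 7 6 1 2)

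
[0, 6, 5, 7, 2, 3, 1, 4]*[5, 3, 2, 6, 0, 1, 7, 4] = [5, 7, 1, 4, 2, 6, 3, 0]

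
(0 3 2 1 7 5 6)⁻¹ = (0 6 5 7 1 2 3)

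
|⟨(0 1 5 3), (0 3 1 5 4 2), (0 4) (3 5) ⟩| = 720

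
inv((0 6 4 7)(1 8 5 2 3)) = (0 7 4 6)(1 3 2 5 8)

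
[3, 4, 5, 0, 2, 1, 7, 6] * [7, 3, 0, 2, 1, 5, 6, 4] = [2, 1, 5, 7, 0, 3, 4, 6]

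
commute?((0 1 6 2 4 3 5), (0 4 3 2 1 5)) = no:(0 1 6 2 4 3 5) * (0 4 3 2 1 5) = (0 5 4 2 3)(1 6), (0 4 3 2 1 5) * (0 1 6 2 4 3 5) = (0 3 4 5 1)(2 6)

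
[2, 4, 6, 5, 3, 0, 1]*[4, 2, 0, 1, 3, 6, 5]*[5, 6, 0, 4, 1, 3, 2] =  [5, 4, 3, 2, 6, 1, 0]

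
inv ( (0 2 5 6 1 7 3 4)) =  (0 4 3 7 1 6 5 2)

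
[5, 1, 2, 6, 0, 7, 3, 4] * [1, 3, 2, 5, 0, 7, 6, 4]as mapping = [0→7, 1→3, 2→2, 3→6, 4→1, 5→4, 6→5, 7→0]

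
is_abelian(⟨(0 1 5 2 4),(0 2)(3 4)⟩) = no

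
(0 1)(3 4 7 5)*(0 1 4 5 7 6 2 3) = (0 4 6 2 3 5)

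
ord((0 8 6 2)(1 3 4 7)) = 4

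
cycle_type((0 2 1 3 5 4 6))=7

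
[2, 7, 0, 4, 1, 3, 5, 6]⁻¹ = [2, 4, 0, 5, 3, 6, 7, 1]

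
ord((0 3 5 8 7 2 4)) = 7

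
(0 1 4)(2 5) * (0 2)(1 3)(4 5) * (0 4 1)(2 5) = (0 3)(1 2)(4 5)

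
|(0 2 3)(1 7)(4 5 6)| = 6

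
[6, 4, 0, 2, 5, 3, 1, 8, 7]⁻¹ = [2, 6, 3, 5, 1, 4, 0, 8, 7]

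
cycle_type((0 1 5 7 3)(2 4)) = 2.5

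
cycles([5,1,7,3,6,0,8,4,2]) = (0 5)(2 7 4 6 8)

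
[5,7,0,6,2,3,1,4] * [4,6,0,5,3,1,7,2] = [1,2,4,7,0,5,6,3]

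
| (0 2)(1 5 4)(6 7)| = 6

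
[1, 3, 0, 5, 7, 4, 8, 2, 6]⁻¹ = [2, 0, 7, 1, 5, 3, 8, 4, 6]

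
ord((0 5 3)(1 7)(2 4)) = 6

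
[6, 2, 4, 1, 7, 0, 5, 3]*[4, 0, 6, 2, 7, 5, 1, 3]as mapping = [0→1, 1→6, 2→7, 3→0, 4→3, 5→4, 6→5, 7→2]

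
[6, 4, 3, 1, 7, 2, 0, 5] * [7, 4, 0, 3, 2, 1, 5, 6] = [5, 2, 3, 4, 6, 0, 7, 1]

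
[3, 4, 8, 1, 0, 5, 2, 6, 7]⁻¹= [4, 3, 6, 0, 1, 5, 7, 8, 2]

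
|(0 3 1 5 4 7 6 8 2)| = 9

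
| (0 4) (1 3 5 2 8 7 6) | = 14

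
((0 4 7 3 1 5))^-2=(0 1 7)(3 4 5)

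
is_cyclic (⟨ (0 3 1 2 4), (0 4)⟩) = no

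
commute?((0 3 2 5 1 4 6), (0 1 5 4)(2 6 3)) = no:(0 3 2 5 1 4 6)*(0 1 5 4)(2 6 3) = (0 2 4 3 6 1), (0 1 5 4)(2 6 3)*(0 3 2 5 1 4 6) = (0 4 3 5 6 2)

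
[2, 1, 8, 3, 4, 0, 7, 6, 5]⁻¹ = [5, 1, 0, 3, 4, 8, 7, 6, 2]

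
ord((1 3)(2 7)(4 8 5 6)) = 4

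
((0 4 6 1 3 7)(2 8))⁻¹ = (0 7 3 1 6 4)(2 8)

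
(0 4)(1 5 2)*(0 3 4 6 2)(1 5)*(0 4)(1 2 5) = (0 6 5 4 3)(1 2)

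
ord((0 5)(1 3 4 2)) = 4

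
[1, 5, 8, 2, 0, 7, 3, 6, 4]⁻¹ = [4, 0, 3, 6, 8, 1, 7, 5, 2]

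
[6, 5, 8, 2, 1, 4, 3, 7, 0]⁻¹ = [8, 4, 3, 6, 5, 1, 0, 7, 2]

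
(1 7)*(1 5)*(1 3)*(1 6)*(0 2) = (0 2)(1 7 5 3 6)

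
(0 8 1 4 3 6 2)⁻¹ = (0 2 6 3 4 1 8)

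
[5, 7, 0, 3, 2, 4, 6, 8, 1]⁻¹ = [2, 8, 4, 3, 5, 0, 6, 1, 7]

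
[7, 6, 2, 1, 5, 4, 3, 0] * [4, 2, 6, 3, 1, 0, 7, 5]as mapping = [0→5, 1→7, 2→6, 3→2, 4→0, 5→1, 6→3, 7→4]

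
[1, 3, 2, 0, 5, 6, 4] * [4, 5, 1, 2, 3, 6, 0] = [5, 2, 1, 4, 6, 0, 3]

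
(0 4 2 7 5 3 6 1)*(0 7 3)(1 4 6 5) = (0 6 4 2 3 5)(1 7)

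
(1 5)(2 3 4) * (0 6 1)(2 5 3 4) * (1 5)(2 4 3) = (0 6 5)(1 2 3 4)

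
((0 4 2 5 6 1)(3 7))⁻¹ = (0 1 6 5 2 4)(3 7)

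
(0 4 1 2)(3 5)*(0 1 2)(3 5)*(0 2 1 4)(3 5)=(1 2 4)(3 5)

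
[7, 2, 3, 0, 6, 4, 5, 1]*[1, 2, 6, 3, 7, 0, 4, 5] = [5, 6, 3, 1, 4, 7, 0, 2]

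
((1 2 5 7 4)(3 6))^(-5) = (3 6)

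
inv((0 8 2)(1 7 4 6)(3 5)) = (0 2 8)(1 6 4 7)(3 5)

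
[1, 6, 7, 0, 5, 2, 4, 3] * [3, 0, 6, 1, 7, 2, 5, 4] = [0, 5, 4, 3, 2, 6, 7, 1]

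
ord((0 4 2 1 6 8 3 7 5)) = 9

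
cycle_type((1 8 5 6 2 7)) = 6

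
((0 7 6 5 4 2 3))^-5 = (0 6 4 3 7 5 2)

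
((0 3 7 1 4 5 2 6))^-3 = (0 5 7 6 4 3 2 1)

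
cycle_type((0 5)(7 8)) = 2^2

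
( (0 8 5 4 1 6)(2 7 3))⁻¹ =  (0 6 1 4 5 8)(2 3 7)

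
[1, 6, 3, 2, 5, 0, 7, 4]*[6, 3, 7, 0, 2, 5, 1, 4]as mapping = [0→3, 1→1, 2→0, 3→7, 4→5, 5→6, 6→4, 7→2]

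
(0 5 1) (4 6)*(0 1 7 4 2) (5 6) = (0 6 2) (4 5 7) 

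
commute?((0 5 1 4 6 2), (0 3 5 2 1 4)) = no:(0 5 1 4 6 2) * (0 3 5 2 1 4) = (0 2 3 5 4 6 1), (0 3 5 2 1 4) * (0 5 1 4 6 2) = (0 3 1 6 2 4 5)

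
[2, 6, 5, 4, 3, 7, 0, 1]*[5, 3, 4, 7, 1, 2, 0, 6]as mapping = [0→4, 1→0, 2→2, 3→1, 4→7, 5→6, 6→5, 7→3]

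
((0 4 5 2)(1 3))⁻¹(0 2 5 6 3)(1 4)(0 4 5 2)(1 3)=(0 2 6 1 4)(3 5)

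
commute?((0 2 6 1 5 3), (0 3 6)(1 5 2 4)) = no:(0 2 6 1 5 3)*(0 3 6)(1 5 2 4) = (0 4 1 2)(5 6), (0 3 6)(1 5 2 4)*(0 2 6 1 5 3) = (1 3)(2 4 5 6)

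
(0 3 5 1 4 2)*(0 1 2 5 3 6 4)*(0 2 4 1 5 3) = (0 6 1 2 5 4 3)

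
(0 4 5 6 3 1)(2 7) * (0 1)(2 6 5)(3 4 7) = (0 7 6 4 2 3)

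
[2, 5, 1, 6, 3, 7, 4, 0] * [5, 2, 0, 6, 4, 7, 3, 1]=[0, 7, 2, 3, 6, 1, 4, 5]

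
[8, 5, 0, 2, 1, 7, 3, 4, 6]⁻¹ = [2, 4, 3, 6, 7, 1, 8, 5, 0]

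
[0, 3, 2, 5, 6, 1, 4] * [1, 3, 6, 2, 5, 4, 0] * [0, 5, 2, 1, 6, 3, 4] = [5, 2, 4, 6, 0, 1, 3]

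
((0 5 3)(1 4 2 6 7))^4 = (0 5 3)(1 7 6 2 4)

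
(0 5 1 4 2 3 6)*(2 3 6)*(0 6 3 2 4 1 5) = (2 3 4)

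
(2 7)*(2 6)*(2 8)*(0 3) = (0 3)(2 7 6 8)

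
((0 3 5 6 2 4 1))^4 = (0 2 3 4 5 1 6)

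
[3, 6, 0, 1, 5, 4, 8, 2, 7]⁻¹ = [2, 3, 7, 0, 5, 4, 1, 8, 6]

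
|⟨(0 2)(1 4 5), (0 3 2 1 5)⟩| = 720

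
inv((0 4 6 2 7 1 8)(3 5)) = (0 8 1 7 2 6 4)(3 5)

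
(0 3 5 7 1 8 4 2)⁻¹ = (0 2 4 8 1 7 5 3)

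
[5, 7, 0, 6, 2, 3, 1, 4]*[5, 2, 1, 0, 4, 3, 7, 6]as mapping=[0→3, 1→6, 2→5, 3→7, 4→1, 5→0, 6→2, 7→4]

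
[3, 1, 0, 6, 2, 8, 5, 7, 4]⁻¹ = [2, 1, 4, 0, 8, 6, 3, 7, 5]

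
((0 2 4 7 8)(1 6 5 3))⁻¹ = (0 8 7 4 2)(1 3 5 6)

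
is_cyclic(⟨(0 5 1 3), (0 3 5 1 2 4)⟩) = no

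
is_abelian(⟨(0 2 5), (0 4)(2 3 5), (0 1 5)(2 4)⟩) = no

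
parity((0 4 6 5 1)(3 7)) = odd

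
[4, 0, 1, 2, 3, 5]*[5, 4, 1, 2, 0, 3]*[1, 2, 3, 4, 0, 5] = [1, 5, 0, 2, 3, 4]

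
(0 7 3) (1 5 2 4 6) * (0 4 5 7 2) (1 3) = (0 2 5) (1 7) (3 4 6) 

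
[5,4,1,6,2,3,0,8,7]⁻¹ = [6,2,4,5,1,0,3,8,7]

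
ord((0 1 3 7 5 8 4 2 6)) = 9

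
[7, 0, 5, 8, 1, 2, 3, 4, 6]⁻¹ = [1, 4, 5, 6, 7, 2, 8, 0, 3]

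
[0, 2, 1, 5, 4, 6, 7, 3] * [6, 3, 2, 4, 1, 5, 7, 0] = [6, 2, 3, 5, 1, 7, 0, 4]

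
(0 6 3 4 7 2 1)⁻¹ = (0 1 2 7 4 3 6)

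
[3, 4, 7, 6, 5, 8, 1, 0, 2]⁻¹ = [7, 6, 8, 0, 1, 4, 3, 2, 5]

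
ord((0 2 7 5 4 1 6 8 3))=9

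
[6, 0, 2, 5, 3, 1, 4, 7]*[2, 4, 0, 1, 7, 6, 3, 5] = [3, 2, 0, 6, 1, 4, 7, 5]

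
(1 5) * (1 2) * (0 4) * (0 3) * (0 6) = (0 4 3 6)(1 5 2)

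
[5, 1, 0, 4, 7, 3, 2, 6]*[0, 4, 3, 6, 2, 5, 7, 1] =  [5, 4, 0, 2, 1, 6, 3, 7]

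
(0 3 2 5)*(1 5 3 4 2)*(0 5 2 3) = (0 4 3 1 2)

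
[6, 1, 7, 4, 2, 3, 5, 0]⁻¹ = [7, 1, 4, 5, 3, 6, 0, 2]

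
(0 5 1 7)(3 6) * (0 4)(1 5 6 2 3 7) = (0 6 7 4)(2 3)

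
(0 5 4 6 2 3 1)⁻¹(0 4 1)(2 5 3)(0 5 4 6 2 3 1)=(0 5 6)(1 3 4)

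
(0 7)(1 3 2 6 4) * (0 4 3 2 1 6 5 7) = (1 2 5 7 4 6 3)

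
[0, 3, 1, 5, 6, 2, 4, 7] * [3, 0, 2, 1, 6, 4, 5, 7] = [3, 1, 0, 4, 5, 2, 6, 7]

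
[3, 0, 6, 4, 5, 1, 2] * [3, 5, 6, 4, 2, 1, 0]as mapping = [0→4, 1→3, 2→0, 3→2, 4→1, 5→5, 6→6]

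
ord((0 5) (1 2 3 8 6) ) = 10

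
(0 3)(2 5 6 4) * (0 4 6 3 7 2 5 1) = (0 7 2 1)(3 4 5)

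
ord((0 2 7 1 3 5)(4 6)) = 6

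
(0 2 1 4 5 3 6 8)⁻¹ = (0 8 6 3 5 4 1 2)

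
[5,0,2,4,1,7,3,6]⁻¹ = [1,4,2,6,3,0,7,5]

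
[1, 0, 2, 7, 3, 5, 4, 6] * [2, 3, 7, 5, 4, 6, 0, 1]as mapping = [0→3, 1→2, 2→7, 3→1, 4→5, 5→6, 6→4, 7→0]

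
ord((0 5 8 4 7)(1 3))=10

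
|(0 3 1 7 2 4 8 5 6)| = 9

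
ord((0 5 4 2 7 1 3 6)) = 8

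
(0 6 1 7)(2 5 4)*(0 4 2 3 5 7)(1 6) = (0 1)(2 7 4 3 5)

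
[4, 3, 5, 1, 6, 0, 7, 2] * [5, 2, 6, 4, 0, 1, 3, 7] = [0, 4, 1, 2, 3, 5, 7, 6]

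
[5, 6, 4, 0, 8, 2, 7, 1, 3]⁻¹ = [3, 7, 5, 8, 2, 0, 1, 6, 4]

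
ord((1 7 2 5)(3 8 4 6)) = 4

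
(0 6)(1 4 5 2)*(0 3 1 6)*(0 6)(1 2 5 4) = (0 6 3 2)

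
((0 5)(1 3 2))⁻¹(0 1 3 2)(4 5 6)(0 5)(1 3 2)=(0 6 4)(1 5 3 2)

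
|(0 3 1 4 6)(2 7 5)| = 15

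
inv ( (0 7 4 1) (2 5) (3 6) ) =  (0 1 4 7) (2 5) (3 6) 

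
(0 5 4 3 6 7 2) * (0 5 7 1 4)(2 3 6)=(0 7 3 2 5)(1 4 6)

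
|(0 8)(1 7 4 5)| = 4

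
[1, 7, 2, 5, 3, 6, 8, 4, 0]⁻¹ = [8, 0, 2, 4, 7, 3, 5, 1, 6]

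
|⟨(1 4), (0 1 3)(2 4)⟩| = 120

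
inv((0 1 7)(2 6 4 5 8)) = (0 7 1)(2 8 5 4 6)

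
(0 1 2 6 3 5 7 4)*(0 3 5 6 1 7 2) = (0 7 4 3 6 5 2 1)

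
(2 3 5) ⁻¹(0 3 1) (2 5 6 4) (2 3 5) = (0 5 1) (2 6 4 3) 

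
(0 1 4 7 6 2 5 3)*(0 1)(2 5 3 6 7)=(1 4 2 3)(5 6)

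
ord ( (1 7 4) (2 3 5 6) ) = 12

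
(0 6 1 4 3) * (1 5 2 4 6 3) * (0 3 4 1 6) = (0 4 6 5 2 1)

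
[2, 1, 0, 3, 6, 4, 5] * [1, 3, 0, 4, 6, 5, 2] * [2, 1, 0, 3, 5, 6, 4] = [2, 3, 1, 5, 0, 4, 6]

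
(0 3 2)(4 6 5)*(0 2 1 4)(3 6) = (0 6 5)(1 4 3)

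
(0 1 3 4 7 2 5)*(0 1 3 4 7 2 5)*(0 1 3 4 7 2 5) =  (0 4 5 3 2 1 7)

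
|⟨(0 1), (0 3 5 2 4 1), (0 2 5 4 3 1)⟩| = 720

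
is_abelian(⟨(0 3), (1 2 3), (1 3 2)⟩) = no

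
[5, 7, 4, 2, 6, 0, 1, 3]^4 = [0, 4, 7, 1, 3, 5, 2, 6]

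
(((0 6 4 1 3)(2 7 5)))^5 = (2 5 7)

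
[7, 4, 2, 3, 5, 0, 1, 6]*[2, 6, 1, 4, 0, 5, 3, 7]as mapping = [0→7, 1→0, 2→1, 3→4, 4→5, 5→2, 6→6, 7→3]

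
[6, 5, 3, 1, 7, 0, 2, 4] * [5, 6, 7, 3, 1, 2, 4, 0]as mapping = [0→4, 1→2, 2→3, 3→6, 4→0, 5→5, 6→7, 7→1]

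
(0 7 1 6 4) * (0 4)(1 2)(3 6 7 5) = (0 5 3 6)(1 7 2)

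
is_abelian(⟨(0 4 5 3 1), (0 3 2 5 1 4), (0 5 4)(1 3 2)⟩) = no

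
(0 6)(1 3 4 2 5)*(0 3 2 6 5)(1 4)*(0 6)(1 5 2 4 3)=(0 2 6 1 4)(3 5)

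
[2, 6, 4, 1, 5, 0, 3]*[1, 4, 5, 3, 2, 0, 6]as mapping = [0→5, 1→6, 2→2, 3→4, 4→0, 5→1, 6→3]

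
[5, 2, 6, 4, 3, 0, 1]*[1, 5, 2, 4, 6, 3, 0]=[3, 2, 0, 6, 4, 1, 5]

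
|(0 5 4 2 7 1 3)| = 7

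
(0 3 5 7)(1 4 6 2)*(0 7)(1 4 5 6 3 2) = (0 2 4 3 6 1 5)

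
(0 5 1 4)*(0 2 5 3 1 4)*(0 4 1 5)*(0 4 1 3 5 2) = (0 5 3 2 4)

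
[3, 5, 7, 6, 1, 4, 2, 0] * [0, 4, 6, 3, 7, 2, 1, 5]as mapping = [0→3, 1→2, 2→5, 3→1, 4→4, 5→7, 6→6, 7→0]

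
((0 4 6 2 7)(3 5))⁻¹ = (0 7 2 6 4)(3 5)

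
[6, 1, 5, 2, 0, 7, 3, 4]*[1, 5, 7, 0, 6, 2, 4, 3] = [4, 5, 2, 7, 1, 3, 0, 6]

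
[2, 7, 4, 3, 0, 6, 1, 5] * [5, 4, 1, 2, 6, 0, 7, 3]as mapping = [0→1, 1→3, 2→6, 3→2, 4→5, 5→7, 6→4, 7→0]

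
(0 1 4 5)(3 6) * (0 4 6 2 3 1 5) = (0 5 4)(1 6)(2 3)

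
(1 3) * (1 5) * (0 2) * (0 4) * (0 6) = (0 2 4 6)(1 3 5)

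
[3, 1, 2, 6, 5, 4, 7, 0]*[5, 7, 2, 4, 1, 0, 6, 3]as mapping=[0→4, 1→7, 2→2, 3→6, 4→0, 5→1, 6→3, 7→5]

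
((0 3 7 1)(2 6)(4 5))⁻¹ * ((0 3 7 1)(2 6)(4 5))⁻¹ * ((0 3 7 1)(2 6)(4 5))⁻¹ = (0 3 7 1)(2 6)(4 5)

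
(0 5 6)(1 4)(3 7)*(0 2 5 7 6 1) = (0 7 3 6 2 5 1 4)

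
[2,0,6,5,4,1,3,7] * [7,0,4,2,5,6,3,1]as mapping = [0→4,1→7,2→3,3→6,4→5,5→0,6→2,7→1]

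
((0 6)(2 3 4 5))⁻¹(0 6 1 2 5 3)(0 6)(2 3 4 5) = (0 1 3 2 4 6)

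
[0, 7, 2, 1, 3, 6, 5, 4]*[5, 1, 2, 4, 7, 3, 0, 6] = [5, 6, 2, 1, 4, 0, 3, 7]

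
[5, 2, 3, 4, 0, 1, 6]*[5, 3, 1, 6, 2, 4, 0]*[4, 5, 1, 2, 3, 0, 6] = [3, 5, 6, 1, 0, 2, 4]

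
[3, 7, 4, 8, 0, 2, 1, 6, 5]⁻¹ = [4, 6, 5, 0, 2, 8, 7, 1, 3]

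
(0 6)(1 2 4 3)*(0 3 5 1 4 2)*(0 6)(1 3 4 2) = (1 6 4 5 3 2)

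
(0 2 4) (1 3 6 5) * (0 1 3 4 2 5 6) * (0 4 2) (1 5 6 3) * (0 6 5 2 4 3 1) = (0 5) (1 4 2 6) 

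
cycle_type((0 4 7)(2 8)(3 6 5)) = 2.3^2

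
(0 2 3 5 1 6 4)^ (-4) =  (0 5 4 3 6 2 1)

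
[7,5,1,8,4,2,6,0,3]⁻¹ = [7,2,5,8,4,1,6,0,3]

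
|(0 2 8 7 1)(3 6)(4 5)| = 10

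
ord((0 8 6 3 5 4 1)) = 7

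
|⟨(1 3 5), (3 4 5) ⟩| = 12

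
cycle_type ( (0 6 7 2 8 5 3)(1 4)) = 2.7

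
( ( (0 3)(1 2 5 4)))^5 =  (0 3)(1 2 5 4)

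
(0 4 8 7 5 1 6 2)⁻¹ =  (0 2 6 1 5 7 8 4)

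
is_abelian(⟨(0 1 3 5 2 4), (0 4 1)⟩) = no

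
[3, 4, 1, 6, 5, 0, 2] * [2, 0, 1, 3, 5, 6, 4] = [3, 5, 0, 4, 6, 2, 1]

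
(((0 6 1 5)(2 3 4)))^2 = (0 1)(2 4 3)(5 6)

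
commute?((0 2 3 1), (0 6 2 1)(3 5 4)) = no:(0 2 3 1) * (0 6 2 1)(3 5 4) = (0 1 6 2 5 4 3), (0 6 2 1)(3 5 4) * (0 2 3 1) = (0 6 3 5 4 1 2)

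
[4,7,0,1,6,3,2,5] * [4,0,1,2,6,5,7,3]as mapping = [0→6,1→3,2→4,3→0,4→7,5→2,6→1,7→5]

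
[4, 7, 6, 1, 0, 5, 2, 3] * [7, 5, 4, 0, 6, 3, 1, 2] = [6, 2, 1, 5, 7, 3, 4, 0]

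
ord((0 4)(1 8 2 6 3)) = 10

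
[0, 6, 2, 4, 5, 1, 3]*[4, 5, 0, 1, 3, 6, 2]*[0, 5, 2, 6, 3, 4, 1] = [3, 2, 0, 6, 1, 4, 5]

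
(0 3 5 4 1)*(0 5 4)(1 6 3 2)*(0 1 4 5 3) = (0 2 4 6)(1 3 5)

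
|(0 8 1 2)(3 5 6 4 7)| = 20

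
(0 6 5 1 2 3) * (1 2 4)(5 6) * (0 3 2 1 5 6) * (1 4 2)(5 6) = (0 5 4 6)(1 2)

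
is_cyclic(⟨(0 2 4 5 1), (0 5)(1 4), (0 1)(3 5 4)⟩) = no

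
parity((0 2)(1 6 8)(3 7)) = even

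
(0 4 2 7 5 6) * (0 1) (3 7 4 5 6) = (0 5 3 7 6 1) (2 4) 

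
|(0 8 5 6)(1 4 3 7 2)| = 20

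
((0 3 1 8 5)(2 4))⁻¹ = (0 5 8 1 3)(2 4)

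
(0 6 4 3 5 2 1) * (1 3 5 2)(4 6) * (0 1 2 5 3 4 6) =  (0 6)(2 4 3 5)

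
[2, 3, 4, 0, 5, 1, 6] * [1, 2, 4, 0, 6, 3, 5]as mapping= [0→4, 1→0, 2→6, 3→1, 4→3, 5→2, 6→5]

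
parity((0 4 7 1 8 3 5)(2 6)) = odd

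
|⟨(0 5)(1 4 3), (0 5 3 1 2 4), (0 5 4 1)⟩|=720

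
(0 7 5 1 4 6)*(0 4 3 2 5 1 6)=(0 7 1 3 2 5 6 4)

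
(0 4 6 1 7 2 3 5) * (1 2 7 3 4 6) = (0 6 2 4 1 3 5)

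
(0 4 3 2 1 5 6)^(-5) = (0 3 1 6 4 2 5)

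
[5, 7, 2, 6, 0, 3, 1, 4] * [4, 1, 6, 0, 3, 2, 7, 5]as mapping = [0→2, 1→5, 2→6, 3→7, 4→4, 5→0, 6→1, 7→3]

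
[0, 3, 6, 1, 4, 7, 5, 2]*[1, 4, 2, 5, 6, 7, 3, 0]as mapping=[0→1, 1→5, 2→3, 3→4, 4→6, 5→0, 6→7, 7→2]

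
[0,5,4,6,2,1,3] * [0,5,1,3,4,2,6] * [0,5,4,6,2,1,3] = [0,4,2,3,5,1,6]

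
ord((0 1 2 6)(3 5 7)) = 12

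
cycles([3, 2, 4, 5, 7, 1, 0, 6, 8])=(0 3 5 1 2 4 7 6)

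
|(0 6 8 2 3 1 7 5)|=8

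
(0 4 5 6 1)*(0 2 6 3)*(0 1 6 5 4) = (1 2 5 3)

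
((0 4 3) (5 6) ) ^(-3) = (5 6) 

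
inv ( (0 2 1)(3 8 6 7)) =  (0 1 2)(3 7 6 8)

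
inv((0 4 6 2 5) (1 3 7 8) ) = (0 5 2 6 4) (1 8 7 3) 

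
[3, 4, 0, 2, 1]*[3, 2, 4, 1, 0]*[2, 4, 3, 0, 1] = [4, 2, 0, 1, 3] 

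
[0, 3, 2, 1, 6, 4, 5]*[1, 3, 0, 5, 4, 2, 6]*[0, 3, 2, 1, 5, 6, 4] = [3, 6, 0, 1, 4, 5, 2]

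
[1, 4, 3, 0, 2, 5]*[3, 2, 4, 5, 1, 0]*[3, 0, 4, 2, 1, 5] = [4, 0, 5, 2, 1, 3]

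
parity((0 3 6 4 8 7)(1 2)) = even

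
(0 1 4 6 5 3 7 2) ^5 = (0 3 4 2 5 1 7 6) 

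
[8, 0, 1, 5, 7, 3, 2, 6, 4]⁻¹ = [1, 2, 6, 5, 8, 3, 7, 4, 0]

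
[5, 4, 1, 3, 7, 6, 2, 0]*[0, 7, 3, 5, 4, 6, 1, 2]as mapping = [0→6, 1→4, 2→7, 3→5, 4→2, 5→1, 6→3, 7→0]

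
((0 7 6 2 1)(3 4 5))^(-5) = (3 4 5)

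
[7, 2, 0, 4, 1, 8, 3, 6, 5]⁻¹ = [2, 4, 1, 6, 3, 8, 7, 0, 5]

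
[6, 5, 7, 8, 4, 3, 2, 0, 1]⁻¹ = [7, 8, 6, 5, 4, 1, 0, 2, 3]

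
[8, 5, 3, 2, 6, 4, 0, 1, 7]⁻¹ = [6, 7, 3, 2, 5, 1, 4, 8, 0]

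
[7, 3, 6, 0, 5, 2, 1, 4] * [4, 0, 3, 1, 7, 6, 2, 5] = [5, 1, 2, 4, 6, 3, 0, 7]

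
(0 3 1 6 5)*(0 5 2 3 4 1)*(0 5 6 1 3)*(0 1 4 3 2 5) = (0 3)(1 4 2)(5 6)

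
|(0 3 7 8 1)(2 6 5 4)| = 20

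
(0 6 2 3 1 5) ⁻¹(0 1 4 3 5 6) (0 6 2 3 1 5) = (0 2 6 5 4 1) 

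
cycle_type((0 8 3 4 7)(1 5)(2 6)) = 2^2.5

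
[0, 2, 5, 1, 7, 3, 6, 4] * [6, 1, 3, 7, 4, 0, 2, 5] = [6, 3, 0, 1, 5, 7, 2, 4]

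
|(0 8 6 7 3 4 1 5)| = 8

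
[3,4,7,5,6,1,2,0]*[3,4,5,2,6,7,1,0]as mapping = [0→2,1→6,2→0,3→7,4→1,5→4,6→5,7→3]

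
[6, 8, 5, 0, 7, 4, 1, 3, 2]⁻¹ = [3, 6, 8, 7, 5, 2, 0, 4, 1]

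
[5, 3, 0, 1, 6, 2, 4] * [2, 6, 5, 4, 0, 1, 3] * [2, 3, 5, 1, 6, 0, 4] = [3, 6, 5, 4, 1, 0, 2]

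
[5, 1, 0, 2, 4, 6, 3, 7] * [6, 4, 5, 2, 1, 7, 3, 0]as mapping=[0→7, 1→4, 2→6, 3→5, 4→1, 5→3, 6→2, 7→0]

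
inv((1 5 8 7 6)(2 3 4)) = (1 6 7 8 5)(2 4 3)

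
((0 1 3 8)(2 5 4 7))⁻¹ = (0 8 3 1)(2 7 4 5)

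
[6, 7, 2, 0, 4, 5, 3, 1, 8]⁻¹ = [3, 7, 2, 6, 4, 5, 0, 1, 8]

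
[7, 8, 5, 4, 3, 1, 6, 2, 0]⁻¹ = [8, 5, 7, 4, 3, 2, 6, 0, 1]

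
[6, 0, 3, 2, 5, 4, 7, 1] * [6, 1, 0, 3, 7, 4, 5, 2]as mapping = [0→5, 1→6, 2→3, 3→0, 4→4, 5→7, 6→2, 7→1]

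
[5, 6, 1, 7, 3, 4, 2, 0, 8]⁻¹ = [7, 2, 6, 4, 5, 0, 1, 3, 8]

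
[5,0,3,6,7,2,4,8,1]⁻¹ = [1,8,5,2,6,0,3,4,7]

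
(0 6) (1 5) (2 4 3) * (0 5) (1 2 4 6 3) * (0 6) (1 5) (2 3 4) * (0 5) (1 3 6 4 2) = (0 2 5 6 3 1 4) 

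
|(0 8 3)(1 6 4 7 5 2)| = 6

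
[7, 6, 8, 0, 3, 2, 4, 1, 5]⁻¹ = [3, 7, 5, 4, 6, 8, 1, 0, 2]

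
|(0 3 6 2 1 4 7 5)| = 8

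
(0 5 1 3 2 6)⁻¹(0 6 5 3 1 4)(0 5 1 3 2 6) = (0 1 2 3 4 5)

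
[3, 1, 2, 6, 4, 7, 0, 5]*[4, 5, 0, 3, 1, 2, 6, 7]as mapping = [0→3, 1→5, 2→0, 3→6, 4→1, 5→7, 6→4, 7→2]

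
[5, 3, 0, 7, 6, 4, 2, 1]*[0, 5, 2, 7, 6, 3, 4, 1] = [3, 7, 0, 1, 4, 6, 2, 5]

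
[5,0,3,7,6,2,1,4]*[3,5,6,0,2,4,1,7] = [4,3,0,7,1,6,5,2]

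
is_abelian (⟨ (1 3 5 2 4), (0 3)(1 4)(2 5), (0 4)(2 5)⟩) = no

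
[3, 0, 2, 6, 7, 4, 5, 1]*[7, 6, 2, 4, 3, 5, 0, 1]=[4, 7, 2, 0, 1, 3, 5, 6]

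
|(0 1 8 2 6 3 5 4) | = 8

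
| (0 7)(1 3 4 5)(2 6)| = 4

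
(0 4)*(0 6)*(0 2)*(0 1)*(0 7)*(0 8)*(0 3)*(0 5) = (0 4 6 2 1 7 8 3 5)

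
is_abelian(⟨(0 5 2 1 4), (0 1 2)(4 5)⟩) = no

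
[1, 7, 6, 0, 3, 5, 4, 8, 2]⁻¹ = [3, 0, 8, 4, 6, 5, 2, 1, 7]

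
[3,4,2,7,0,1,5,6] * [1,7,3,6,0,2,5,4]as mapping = [0→6,1→0,2→3,3→4,4→1,5→7,6→2,7→5]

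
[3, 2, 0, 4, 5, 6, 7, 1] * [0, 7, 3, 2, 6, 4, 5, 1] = [2, 3, 0, 6, 4, 5, 1, 7]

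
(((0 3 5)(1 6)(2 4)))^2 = (0 5 3)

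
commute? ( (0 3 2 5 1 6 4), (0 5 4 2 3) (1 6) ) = no: (0 3 2 5 1 6 4)*(0 5 4 2 3) (1 6) = (2 4 5 6), (0 5 4 2 3) (1 6)*(0 3 2 5 1 6 4) = (0 1 4 5) 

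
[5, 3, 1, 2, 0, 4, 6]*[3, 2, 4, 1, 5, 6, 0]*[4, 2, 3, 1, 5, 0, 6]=[6, 2, 3, 5, 1, 0, 4]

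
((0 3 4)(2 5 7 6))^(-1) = (0 4 3)(2 6 7 5)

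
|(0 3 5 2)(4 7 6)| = 12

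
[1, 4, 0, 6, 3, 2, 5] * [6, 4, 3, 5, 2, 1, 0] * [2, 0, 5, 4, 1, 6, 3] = [1, 5, 3, 2, 6, 4, 0]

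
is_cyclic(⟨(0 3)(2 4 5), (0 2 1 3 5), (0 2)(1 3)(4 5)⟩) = no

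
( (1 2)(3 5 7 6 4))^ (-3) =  (1 2)(3 7 4 5 6)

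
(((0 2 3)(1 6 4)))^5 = (0 3 2)(1 4 6)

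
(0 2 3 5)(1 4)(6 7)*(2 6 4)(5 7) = (0 6 5)(1 2 3 7 4)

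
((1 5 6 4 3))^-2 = (1 4 5 3 6)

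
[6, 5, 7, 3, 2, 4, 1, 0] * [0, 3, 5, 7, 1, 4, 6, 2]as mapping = [0→6, 1→4, 2→2, 3→7, 4→5, 5→1, 6→3, 7→0]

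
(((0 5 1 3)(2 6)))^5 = (0 5 1 3)(2 6)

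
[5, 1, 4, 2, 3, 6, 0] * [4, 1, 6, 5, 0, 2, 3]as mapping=[0→2, 1→1, 2→0, 3→6, 4→5, 5→3, 6→4]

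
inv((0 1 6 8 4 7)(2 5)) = (0 7 4 8 6 1)(2 5)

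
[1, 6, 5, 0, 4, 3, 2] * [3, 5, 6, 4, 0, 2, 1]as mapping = [0→5, 1→1, 2→2, 3→3, 4→0, 5→4, 6→6]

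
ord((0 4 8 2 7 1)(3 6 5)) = 6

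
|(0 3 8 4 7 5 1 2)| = 8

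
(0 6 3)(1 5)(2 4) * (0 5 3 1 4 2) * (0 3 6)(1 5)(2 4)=(1 6 5 2 4 3)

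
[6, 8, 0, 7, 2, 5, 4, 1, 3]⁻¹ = [2, 7, 4, 8, 6, 5, 0, 3, 1]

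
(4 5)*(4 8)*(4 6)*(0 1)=(0 1)(4 5 8 6)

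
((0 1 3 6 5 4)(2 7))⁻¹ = (0 4 5 6 3 1)(2 7)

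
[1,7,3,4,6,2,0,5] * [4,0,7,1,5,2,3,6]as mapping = [0→0,1→6,2→1,3→5,4→3,5→7,6→4,7→2]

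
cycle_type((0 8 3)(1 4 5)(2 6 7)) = 3^3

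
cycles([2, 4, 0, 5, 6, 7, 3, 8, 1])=(0 2)(1 4 6 3 5 7 8)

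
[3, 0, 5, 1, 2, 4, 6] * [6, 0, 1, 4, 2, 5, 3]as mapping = [0→4, 1→6, 2→5, 3→0, 4→1, 5→2, 6→3]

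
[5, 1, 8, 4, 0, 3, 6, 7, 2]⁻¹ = [4, 1, 8, 5, 3, 0, 6, 7, 2]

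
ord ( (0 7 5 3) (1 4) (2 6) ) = 4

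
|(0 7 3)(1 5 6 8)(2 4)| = 12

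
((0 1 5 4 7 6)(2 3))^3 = (0 4)(1 7)(2 3)(5 6)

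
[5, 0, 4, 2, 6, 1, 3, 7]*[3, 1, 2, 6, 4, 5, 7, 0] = [5, 3, 4, 2, 7, 1, 6, 0]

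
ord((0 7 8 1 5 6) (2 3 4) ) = 6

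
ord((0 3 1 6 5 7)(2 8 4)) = 6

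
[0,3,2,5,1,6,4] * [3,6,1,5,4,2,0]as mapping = [0→3,1→5,2→1,3→2,4→6,5→0,6→4]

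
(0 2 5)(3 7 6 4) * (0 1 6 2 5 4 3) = (0 5 1 6 3 7 2 4)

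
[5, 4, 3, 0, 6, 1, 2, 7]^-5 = [1, 6, 0, 5, 2, 4, 3, 7]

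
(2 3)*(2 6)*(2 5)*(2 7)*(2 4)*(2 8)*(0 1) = (0 1)(2 3 6 5 7 4 8)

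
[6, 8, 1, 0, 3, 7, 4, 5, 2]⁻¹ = [3, 2, 8, 4, 6, 7, 0, 5, 1]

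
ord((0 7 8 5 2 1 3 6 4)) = 9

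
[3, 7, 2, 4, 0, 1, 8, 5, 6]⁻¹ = [4, 5, 2, 0, 3, 7, 8, 1, 6]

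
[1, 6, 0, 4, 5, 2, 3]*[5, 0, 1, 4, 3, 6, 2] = [0, 2, 5, 3, 6, 1, 4]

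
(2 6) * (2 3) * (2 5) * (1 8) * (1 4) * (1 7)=(1 8 4 7)(2 6 3 5)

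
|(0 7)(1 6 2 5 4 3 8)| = 14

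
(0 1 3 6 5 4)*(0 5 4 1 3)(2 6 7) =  (0 3 7 2 6 4 5 1)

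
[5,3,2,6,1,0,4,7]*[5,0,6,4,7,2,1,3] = [2,4,6,1,0,5,7,3]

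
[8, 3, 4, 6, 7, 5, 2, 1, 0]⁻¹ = [8, 7, 6, 1, 2, 5, 3, 4, 0]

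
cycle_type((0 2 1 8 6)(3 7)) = 2.5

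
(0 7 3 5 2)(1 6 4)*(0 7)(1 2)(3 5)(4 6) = (1 4 2 7 5)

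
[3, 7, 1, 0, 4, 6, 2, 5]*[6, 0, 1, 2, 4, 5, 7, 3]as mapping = [0→2, 1→3, 2→0, 3→6, 4→4, 5→7, 6→1, 7→5]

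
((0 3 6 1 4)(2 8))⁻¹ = (0 4 1 6 3)(2 8)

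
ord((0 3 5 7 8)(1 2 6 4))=20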